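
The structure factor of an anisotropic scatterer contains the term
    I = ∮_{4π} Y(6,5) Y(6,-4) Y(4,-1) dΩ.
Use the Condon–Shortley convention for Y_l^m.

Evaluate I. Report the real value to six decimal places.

0.047465

m-sum 0 ✓  L=16 even ✓  0≤4≤12 ✓
Π(2lᵢ+1) = 13×13×9 = 1521
triangle coeff Δ(6,6,4) = 1/15315300
Σ_t [2,6]: t=2:+1/829440 t=3:−1/25920 t=4:+1/9216 t=5:−1/25920 t=6:+1/829440 = 7/207360
(3j)²=28/2431 [(6 6 4; 0 0 0)], sign=+1
Σ_t [0,1]: t=0:+1/967680 t=1:−1/725760 = -1/2903040
(3j)²=5/3094 [(6 6 4; 5 -4 -1)], sign=+1
⇒ 4πI² = 90/3179
I = (+1)√(90/3179/(4π)) = 0.04746473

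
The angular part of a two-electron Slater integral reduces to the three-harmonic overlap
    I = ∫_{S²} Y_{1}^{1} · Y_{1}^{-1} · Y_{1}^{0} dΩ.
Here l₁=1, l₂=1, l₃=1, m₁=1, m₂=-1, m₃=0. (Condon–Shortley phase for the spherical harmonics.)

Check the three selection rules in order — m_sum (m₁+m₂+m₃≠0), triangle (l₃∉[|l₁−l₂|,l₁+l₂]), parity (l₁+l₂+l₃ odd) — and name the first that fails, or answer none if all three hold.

azimuthal sum: 1 − 1 + 0 = 0  ✓
0 ≤ 1 ≤ 2 (triangle on l)  ✓
L = 1 + 1 + 1 = 3 (odd)  ✗

parity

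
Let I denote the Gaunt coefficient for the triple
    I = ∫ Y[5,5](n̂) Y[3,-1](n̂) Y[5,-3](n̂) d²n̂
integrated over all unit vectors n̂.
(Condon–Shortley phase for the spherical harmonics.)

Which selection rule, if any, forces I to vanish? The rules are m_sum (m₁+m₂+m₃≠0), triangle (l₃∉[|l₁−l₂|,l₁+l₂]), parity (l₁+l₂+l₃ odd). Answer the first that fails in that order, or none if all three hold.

m₁+m₂+m₃ = 5 − 1 − 3 = 1  ✗
triangle: |5−3|=2 ≤ l₃=5 ≤ 5+3=8
parity: l₁+l₂+l₃ = 13 is odd

m_sum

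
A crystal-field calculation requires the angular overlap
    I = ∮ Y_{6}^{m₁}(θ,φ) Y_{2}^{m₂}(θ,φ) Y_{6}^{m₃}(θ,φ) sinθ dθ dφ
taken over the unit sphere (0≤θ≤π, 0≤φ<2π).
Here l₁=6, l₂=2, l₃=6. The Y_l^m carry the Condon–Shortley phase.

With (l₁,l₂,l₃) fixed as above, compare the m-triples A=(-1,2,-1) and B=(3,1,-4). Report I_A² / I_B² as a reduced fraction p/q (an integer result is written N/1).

Shared (l₁,l₂,l₃)=(6,2,6): N and (l;000)² cancel in I_A²/I_B².
A: Δ = 2!·10!·2!/15! = 1/90090; Racah Σ t=2..2: t=2:+1/57600 = 1/57600; ⇒ 3j(6 2 6; -1 2 -1)² = 21/715, sgn -1
B: Δ = 2!·10!·2!/15! = 1/90090; Racah Σ t=1..2: t=1:−1/161280 t=2:+1/725760 = -1/207360; ⇒ 3j(6 2 6; 3 1 -4)² = 7/286, sgn -1
I_A²/I_B² = (21/715)/(7/286) = 6/5

6/5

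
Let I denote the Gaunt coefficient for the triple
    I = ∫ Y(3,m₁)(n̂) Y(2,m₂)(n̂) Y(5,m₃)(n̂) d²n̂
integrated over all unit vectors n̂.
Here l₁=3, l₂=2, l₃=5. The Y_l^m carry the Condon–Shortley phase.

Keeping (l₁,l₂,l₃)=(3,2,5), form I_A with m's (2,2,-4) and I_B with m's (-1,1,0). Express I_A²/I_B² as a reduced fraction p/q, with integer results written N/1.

63/25

Same 3,2,5: normalisation and zero-m 3j drop out of the ratio.
A: Δ: 0! 6! 4! / 11! → 1/2310; sum: t=0:+1/2880 = 1/2880; 3j²(3 2 5; 2 2 -4) = Δ·Π!·Σ² = 3/55  (sign -1)
B: Δ: 0! 6! 4! / 11! → 1/2310; sum: t=0:+1/288 = 1/288; 3j²(3 2 5; -1 1 0) = Δ·Π!·Σ² = 5/231  (sign -1)
I_A²/I_B² = (3/55)/(5/231) = 63/25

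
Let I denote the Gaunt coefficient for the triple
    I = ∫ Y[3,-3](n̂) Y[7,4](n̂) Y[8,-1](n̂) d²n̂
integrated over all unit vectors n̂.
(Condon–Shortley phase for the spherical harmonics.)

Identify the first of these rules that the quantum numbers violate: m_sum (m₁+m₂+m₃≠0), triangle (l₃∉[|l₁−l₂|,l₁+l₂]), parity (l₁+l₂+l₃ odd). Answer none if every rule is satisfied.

Σmᵢ = 0  ✓
l₃∈[|l₁−l₂|,l₁+l₂]=[4,10], have l₃=8  ✓
Σlᵢ = 18 ⇒ even  ✓

none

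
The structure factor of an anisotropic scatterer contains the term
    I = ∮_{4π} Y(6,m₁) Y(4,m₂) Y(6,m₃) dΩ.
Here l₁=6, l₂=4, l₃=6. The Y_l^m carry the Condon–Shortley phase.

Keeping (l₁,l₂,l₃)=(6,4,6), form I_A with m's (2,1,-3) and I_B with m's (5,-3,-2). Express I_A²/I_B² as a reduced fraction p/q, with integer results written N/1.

l's match ⇒ only the (l;m) 3-j factors differ between A and B.
A: triangle coeff Δ(6,4,6) = 1/15315300; Σ_t [1,4]: t=1:−1/103680 t=2:+1/34560 t=3:−1/120960 t=4:+1/5806080 = 13/1161216; (3j)²=65/5236 [(6 4 6; 2 1 -3)], sign=-1
B: triangle coeff Δ(6,4,6) = 1/15315300; Σ_t [0,1]: t=0:+1/725760 t=1:−1/5806080 = 1/829440; (3j)²=49/2652 [(6 4 6; 5 -3 -2)], sign=+1
I_A²/I_B² = (65/5236)/(49/2652) = 2535/3773

2535/3773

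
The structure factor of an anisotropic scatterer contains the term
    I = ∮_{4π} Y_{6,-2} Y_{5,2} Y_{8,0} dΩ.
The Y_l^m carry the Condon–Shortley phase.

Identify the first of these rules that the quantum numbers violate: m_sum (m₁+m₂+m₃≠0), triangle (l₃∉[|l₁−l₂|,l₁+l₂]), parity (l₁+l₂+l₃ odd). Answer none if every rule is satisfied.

parity

azimuthal sum: -2 + 2 + 0 = 0  ✓
1 ≤ 8 ≤ 11 (triangle on l)  ✓
L = 6 + 5 + 8 = 19 (odd)  ✗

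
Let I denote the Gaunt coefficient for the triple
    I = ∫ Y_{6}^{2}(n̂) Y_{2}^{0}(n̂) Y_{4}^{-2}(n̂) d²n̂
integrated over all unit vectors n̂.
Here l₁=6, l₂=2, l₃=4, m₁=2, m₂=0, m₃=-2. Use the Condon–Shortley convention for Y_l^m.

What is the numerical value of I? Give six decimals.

m-sum 0 ✓  L=12 even ✓  4≤4≤8 ✓
Π(2lᵢ+1) = 13×5×9 = 585
triangle coeff Δ(6,2,4) = 1/6435
Σ_t [2,2]: t=2:+1/2304 = 1/2304
(3j)²=5/143 [(6 2 4; 0 0 0)], sign=+1
Σ_t [2,2]: t=2:+1/5760 = 1/5760
(3j)²=56/2145 [(6 2 4; 2 0 -2)], sign=+1
⇒ 4πI² = 840/1573
I = (+1)√(840/1573/(4π)) = 0.20614383

0.206144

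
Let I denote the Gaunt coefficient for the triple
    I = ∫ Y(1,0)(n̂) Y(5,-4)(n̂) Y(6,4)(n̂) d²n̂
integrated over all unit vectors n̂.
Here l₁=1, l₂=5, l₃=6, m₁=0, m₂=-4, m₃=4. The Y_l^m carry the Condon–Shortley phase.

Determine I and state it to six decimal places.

0.182727

m-sum 0 ✓  L=12 even ✓  4≤6≤6 ✓
Π(2lᵢ+1) = 3×11×13 = 429
triangle coeff Δ(1,5,6) = 1/858
Σ_t [0,0]: t=0:+1/14400 = 1/14400
(3j)²=6/143 [(1 5 6; 0 0 0)], sign=+1
Σ_t [0,0]: t=0:+1/362880 = 1/362880
(3j)²=10/429 [(1 5 6; 0 -4 4)], sign=+1
⇒ 4πI² = 60/143
I = (+1)√(60/143/(4π)) = 0.18272698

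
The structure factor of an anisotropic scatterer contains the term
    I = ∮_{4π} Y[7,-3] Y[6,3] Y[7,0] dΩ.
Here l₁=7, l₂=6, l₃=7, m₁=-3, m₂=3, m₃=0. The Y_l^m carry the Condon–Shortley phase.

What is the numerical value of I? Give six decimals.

m-sum 0 ✓  L=20 even ✓  1≤7≤13 ✓
Π(2lᵢ+1) = 15×13×15 = 2925
triangle coeff Δ(7,6,7) = 1/2444321880
Σ_t [0,6]: t=0:+1/2612736000 t=1:−1/20736000 t=2:+1/1658880 t=3:−1/746496 t=4:+1/1658880 t=5:−1/20736000 t=6:+1/2612736000 = -1/4354560
(3j)²=1000/138567 [(7 6 7; 0 0 0)], sign=+1
Σ_t [3,6]: t=3:−1/130636800 t=4:+1/8294400 t=5:−1/4147200 t=6:+1/14929920 = -1/16329600
(3j)²=1024/138567 [(7 6 7; -3 3 0)], sign=+1
⇒ 4πI² = 25600000/164109517
I = (+1)√(25600000/164109517/(4π)) = 0.11141616

0.111416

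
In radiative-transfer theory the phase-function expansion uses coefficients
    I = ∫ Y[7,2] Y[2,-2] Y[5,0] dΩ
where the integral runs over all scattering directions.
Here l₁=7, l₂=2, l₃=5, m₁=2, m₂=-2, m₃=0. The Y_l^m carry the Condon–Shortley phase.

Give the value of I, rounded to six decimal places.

0.127204

m-sum 0 ✓  L=14 even ✓  5≤5≤9 ✓
Π(2lᵢ+1) = 15×5×11 = 825
triangle coeff Δ(7,2,5) = 1/15015
Σ_t [2,2]: t=2:+1/57600 = 1/57600
(3j)²=21/715 [(7 2 5; 0 0 0)], sign=-1
Σ_t [0,0]: t=0:+1/345600 = 1/345600
(3j)²=6/715 [(7 2 5; 2 -2 0)], sign=-1
⇒ 4πI² = 378/1859
I = (+1)√(378/1859/(4π)) = 0.12720415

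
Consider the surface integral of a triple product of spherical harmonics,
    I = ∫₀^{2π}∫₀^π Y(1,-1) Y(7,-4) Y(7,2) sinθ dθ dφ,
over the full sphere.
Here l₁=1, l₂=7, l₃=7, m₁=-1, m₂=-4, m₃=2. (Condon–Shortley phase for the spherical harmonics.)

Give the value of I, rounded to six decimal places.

Σmᵢ = -3 ≠ 0, so the φ-integral vanishes; I = 0

0.000000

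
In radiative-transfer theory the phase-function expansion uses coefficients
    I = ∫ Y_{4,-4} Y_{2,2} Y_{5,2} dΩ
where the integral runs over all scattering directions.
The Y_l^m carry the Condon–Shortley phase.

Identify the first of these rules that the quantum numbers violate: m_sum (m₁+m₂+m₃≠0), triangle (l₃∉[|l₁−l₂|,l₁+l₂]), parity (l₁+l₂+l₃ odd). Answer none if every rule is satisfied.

parity

azimuthal sum: -4 + 2 + 2 = 0  ✓
2 ≤ 5 ≤ 6 (triangle on l)  ✓
L = 4 + 2 + 5 = 11 (odd)  ✗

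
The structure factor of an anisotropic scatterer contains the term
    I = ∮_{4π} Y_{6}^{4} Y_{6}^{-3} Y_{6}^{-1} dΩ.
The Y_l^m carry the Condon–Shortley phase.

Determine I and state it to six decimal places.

-0.084679

Checks pass: Σm=0; 18 even; l₃=6∈[0,12].
(2·6+1)(2·6+1)(2·6+1) = 2197
Δ: 6! 6! 6! / 19! → 1/325909584
sum: t=0:+1/373248000 t=1:−1/1728000 t=2:+1/110592 t=3:−1/46656 t=4:+1/110592 t=5:−1/1728000 t=6:+1/373248000 = -7/1555200
3j²(6 6 6; 0 0 0) = Δ·Π!·Σ² = 400/46189  (sign -1)
sum: t=0:+1/1244160 t=1:−1/691200 t=2:+1/4147200 = -1/2488320
3j²(6 6 6; 4 -3 -1) = Δ·Π!·Σ² = 875/184756  (sign +1)
combine: 4πI² = 2197·400/46189·875/184756 = 1137500/12623809
take √, sign -1: I = -0.08467897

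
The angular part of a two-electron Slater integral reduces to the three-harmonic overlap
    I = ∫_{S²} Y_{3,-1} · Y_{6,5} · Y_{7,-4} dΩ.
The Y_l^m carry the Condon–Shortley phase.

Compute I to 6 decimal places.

Rules hold: Σm=0, L=16 even, 3≤7≤9.
N = 7·13·15 = 1365
Δ = 2!·4!·10!/17! = 1/2042040
Racah Σ t=0..2: t=0:+1/207360 t=1:−1/57600 t=2:+1/207360 = -1/129600
⇒ 3j(3 6 7; 0 0 0)² = 168/12155, sgn +1
Racah Σ t=1..2: t=1:−1/21772800 t=2:+1/2903040 = 13/43545600
⇒ 3j(3 6 7; -1 5 -4)² = 143/7140, sgn -1
4πI² = N·(3j₀)²·(3jₘ)² = 546/1445
I = -1·√(0.377855/4π) = -0.17340334

-0.173403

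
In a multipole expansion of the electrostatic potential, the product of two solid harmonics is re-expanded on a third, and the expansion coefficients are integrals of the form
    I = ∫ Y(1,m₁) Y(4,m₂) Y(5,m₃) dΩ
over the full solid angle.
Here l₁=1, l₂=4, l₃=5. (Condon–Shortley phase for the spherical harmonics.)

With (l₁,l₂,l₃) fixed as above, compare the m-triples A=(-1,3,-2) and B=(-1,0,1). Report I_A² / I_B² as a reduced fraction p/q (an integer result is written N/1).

Shared (l₁,l₂,l₃)=(1,4,5): N and (l;000)² cancel in I_A²/I_B².
A: Δ = 0!·2!·8!/11! = 1/495; Racah Σ t=0..0: t=0:+1/10080 = 1/10080; ⇒ 3j(1 4 5; -1 3 -2)² = 1/165, sgn -1
B: Δ = 0!·2!·8!/11! = 1/495; Racah Σ t=0..0: t=0:+1/1152 = 1/1152; ⇒ 3j(1 4 5; -1 0 1)² = 1/33, sgn +1
I_A²/I_B² = (1/165)/(1/33) = 1/5

1/5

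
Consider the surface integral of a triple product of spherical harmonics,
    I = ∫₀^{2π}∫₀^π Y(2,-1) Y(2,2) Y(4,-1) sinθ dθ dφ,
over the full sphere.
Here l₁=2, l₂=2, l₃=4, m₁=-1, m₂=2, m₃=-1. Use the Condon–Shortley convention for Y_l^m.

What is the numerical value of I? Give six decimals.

-0.090112

Checks pass: Σm=0; 8 even; l₃=4∈[0,4].
(2·2+1)(2·2+1)(2·4+1) = 225
Δ: 0! 4! 4! / 9! → 1/630
sum: t=0:+1/16 = 1/16
3j²(2 2 4; 0 0 0) = Δ·Π!·Σ² = 2/35  (sign +1)
sum: t=0:+1/144 = 1/144
3j²(2 2 4; -1 2 -1) = Δ·Π!·Σ² = 1/126  (sign -1)
combine: 4πI² = 225·2/35·1/126 = 5/49
take √, sign -1: I = -0.09011188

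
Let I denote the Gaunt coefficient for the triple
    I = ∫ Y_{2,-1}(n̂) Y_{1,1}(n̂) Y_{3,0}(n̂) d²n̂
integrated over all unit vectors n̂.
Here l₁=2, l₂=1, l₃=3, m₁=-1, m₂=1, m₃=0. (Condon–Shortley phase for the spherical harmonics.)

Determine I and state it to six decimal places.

m-sum 0 ✓  L=6 even ✓  1≤3≤3 ✓
Π(2lᵢ+1) = 5×3×7 = 105
triangle coeff Δ(2,1,3) = 1/105
Σ_t [0,0]: t=0:+1/4 = 1/4
(3j)²=3/35 [(2 1 3; 0 0 0)], sign=-1
Σ_t [0,0]: t=0:+1/12 = 1/12
(3j)²=1/35 [(2 1 3; -1 1 0)], sign=-1
⇒ 4πI² = 9/35
I = (+1)√(9/35/(4π)) = 0.14304817

0.143048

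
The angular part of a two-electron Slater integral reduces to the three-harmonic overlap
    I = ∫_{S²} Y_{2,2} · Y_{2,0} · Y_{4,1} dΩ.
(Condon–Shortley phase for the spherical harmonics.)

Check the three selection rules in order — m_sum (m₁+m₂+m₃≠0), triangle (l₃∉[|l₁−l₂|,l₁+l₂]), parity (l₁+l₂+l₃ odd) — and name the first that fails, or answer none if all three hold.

azimuthal sum: 2 + 0 + 1 = 3  ✗
0 ≤ 4 ≤ 4 (triangle on l)
L = 2 + 2 + 4 = 8 (even)

m_sum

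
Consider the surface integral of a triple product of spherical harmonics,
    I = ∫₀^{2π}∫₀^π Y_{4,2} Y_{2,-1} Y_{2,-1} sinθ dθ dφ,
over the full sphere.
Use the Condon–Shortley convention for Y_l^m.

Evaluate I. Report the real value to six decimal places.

Rules hold: Σm=0, L=8 even, 2≤2≤6.
N = 9·5·5 = 225
Δ = 4!·4!·0!/9! = 1/630
Racah Σ t=2..2: t=2:+1/16 = 1/16
⇒ 3j(4 2 2; 0 0 0)² = 2/35, sgn +1
Racah Σ t=1..1: t=1:−1/36 = -1/36
⇒ 3j(4 2 2; 2 -1 -1)² = 4/63, sgn +1
4πI² = N·(3j₀)²·(3jₘ)² = 40/49
I = +1·√(0.816327/4π) = 0.25487487

0.254875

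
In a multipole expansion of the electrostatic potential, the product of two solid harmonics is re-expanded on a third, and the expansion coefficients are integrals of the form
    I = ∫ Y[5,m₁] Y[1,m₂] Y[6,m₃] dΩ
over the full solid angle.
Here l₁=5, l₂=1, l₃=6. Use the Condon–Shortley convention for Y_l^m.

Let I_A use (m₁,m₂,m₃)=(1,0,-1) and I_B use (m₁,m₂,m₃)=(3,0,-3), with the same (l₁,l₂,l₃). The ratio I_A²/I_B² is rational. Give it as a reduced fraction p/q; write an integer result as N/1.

35/27

Same 5,1,6: normalisation and zero-m 3j drop out of the ratio.
A: Δ: 0! 10! 2! / 13! → 1/858; sum: t=0:+1/17280 = 1/17280; 3j²(5 1 6; 1 0 -1) = Δ·Π!·Σ² = 35/858  (sign -1)
B: Δ: 0! 10! 2! / 13! → 1/858; sum: t=0:+1/80640 = 1/80640; 3j²(5 1 6; 3 0 -3) = Δ·Π!·Σ² = 9/286  (sign -1)
I_A²/I_B² = (35/858)/(9/286) = 35/27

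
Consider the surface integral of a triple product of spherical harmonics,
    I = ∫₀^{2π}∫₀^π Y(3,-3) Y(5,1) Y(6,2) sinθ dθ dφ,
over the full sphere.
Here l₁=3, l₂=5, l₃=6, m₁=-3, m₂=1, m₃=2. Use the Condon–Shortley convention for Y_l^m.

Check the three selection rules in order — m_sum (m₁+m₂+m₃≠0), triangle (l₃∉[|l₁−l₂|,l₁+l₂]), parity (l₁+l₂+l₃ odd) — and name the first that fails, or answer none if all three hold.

none

Σmᵢ = 0  ✓
l₃∈[|l₁−l₂|,l₁+l₂]=[2,8], have l₃=6  ✓
Σlᵢ = 14 ⇒ even  ✓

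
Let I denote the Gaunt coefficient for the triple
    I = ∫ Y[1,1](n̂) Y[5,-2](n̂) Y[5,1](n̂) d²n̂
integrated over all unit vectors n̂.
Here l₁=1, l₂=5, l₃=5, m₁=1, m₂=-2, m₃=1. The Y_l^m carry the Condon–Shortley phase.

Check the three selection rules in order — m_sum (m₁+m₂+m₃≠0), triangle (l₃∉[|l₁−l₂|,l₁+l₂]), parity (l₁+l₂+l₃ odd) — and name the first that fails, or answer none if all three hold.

Σmᵢ = 0  ✓
l₃∈[|l₁−l₂|,l₁+l₂]=[4,6], have l₃=5  ✓
Σlᵢ = 11 ⇒ odd  ✗

parity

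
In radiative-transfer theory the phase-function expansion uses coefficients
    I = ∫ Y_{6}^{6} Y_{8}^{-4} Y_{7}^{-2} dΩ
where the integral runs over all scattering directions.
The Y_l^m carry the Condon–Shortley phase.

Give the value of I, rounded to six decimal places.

0.000000

Σlᵢ=21 odd — θ-integrand is odd under cosθ→−cosθ; I=0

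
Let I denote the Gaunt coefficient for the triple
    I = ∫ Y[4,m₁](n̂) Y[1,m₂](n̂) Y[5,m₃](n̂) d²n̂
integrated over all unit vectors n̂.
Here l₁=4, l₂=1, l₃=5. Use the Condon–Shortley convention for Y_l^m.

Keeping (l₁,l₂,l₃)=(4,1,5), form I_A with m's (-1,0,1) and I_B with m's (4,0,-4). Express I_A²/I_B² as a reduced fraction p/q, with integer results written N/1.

8/3

l's match ⇒ only the (l;m) 3-j factors differ between A and B.
A: triangle coeff Δ(4,1,5) = 1/495; Σ_t [0,0]: t=0:+1/720 = 1/720; (3j)²=8/165 [(4 1 5; -1 0 1)], sign=+1
B: triangle coeff Δ(4,1,5) = 1/495; Σ_t [0,0]: t=0:+1/40320 = 1/40320; (3j)²=1/55 [(4 1 5; 4 0 -4)], sign=-1
I_A²/I_B² = (8/165)/(1/55) = 8/3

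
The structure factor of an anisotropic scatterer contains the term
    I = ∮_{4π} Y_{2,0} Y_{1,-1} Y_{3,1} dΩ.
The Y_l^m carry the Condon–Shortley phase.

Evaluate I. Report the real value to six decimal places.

-0.202301

m-sum 0 ✓  L=6 even ✓  1≤3≤3 ✓
Π(2lᵢ+1) = 5×3×7 = 105
triangle coeff Δ(2,1,3) = 1/105
Σ_t [0,0]: t=0:+1/4 = 1/4
(3j)²=3/35 [(2 1 3; 0 0 0)], sign=-1
Σ_t [0,0]: t=0:+1/8 = 1/8
(3j)²=2/35 [(2 1 3; 0 -1 1)], sign=+1
⇒ 4πI² = 18/35
I = (-1)√(18/35/(4π)) = -0.20230066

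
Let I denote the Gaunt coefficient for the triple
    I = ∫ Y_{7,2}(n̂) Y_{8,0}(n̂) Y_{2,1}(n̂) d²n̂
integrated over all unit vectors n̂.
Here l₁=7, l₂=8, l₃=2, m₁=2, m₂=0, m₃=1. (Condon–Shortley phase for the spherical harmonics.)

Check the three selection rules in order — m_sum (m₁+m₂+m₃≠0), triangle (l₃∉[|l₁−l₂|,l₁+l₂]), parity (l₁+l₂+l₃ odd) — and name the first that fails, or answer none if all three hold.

m_sum

azimuthal sum: 2 + 0 + 1 = 3  ✗
1 ≤ 2 ≤ 15 (triangle on l)
L = 7 + 8 + 2 = 17 (odd)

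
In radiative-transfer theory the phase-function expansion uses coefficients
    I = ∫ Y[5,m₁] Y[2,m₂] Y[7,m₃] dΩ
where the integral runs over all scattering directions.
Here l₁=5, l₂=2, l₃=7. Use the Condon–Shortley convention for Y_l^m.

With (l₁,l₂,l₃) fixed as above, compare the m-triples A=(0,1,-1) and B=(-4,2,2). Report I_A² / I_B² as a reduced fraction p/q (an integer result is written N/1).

Shared (l₁,l₂,l₃)=(5,2,7): N and (l;000)² cancel in I_A²/I_B².
A: Δ = 0!·10!·4!/15! = 1/15015; Racah Σ t=0..0: t=0:+1/86400 = 1/86400; ⇒ 3j(5 2 7; 0 1 -1)² = 16/715, sgn +1
B: Δ = 0!·10!·4!/15! = 1/15015; Racah Σ t=0..0: t=0:+1/8709120 = 1/8709120; ⇒ 3j(5 2 7; -4 2 2)² = 1/3003, sgn -1
I_A²/I_B² = (16/715)/(1/3003) = 336/5

336/5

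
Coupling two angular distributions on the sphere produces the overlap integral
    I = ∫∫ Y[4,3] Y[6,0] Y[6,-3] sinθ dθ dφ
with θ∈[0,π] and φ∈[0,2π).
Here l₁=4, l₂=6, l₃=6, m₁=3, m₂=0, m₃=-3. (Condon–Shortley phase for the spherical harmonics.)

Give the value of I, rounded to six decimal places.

m-sum 0 ✓  L=16 even ✓  2≤6≤10 ✓
Π(2lᵢ+1) = 9×13×13 = 1521
triangle coeff Δ(4,6,6) = 1/15315300
Σ_t [0,4]: t=0:+1/829440 t=1:−1/25920 t=2:+1/9216 t=3:−1/25920 t=4:+1/829440 = 7/207360
(3j)²=28/2431 [(4 6 6; 0 0 0)], sign=+1
Σ_t [0,1]: t=0:+1/207360 t=1:−1/103680 = -1/207360
(3j)²=21/2431 [(4 6 6; 3 0 -3)], sign=+1
⇒ 4πI² = 5292/34969
I = (+1)√(5292/34969/(4π)) = 0.10973960

0.109740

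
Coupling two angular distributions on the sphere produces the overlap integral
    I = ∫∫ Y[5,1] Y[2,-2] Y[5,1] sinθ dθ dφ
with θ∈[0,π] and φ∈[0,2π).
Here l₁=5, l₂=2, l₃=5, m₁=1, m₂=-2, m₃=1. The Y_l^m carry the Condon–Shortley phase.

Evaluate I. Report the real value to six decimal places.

Checks pass: Σm=0; 12 even; l₃=5∈[3,7].
(2·5+1)(2·2+1)(2·5+1) = 605
Δ: 2! 8! 2! / 13! → 1/38610
sum: t=0:+1/2880 t=1:−1/576 t=2:+1/2880 = -1/960
3j²(5 2 5; 0 0 0) = Δ·Π!·Σ² = 10/429  (sign +1)
sum: t=0:+1/2304 = 1/2304
3j²(5 2 5; 1 -2 1) = Δ·Π!·Σ² = 5/143  (sign +1)
combine: 4πI² = 605·10/429·5/143 = 250/507
take √, sign +1: I = 0.19808933

0.198089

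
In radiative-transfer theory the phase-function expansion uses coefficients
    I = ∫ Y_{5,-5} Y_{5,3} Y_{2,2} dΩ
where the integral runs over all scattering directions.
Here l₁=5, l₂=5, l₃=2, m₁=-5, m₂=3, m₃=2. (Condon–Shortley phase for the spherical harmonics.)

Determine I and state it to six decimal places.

Checks pass: Σm=0; 12 even; l₃=2∈[0,10].
(2·5+1)(2·5+1)(2·2+1) = 605
Δ: 8! 2! 2! / 13! → 1/38610
sum: t=3:−1/2880 t=4:+1/576 t=5:−1/2880 = 1/960
3j²(5 5 2; 0 0 0) = Δ·Π!·Σ² = 10/429  (sign +1)
sum: t=8:+1/161280 = 1/161280
3j²(5 5 2; -5 3 2) = Δ·Π!·Σ² = 1/143  (sign +1)
combine: 4πI² = 605·10/429·1/143 = 50/507
take √, sign +1: I = 0.08858824

0.088588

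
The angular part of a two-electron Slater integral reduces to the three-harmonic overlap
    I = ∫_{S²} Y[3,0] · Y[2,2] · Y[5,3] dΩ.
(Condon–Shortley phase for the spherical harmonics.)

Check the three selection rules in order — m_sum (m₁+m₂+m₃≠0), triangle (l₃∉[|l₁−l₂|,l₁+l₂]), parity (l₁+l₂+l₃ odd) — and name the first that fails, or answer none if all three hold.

m_sum

m₁+m₂+m₃ = 0 + 2 + 3 = 5  ✗
triangle: |3−2|=1 ≤ l₃=5 ≤ 3+2=5
parity: l₁+l₂+l₃ = 10 is even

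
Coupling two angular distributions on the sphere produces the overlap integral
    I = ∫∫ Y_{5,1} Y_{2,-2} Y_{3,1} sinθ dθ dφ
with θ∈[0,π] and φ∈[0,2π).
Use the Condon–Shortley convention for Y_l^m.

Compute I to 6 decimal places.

-0.092802

Rules hold: Σm=0, L=10 even, 3≤3≤7.
N = 11·5·7 = 385
Δ = 4!·6!·0!/11! = 1/2310
Racah Σ t=2..2: t=2:+1/144 = 1/144
⇒ 3j(5 2 3; 0 0 0)² = 10/231, sgn -1
Racah Σ t=0..0: t=0:+1/1152 = 1/1152
⇒ 3j(5 2 3; 1 -2 1)² = 1/154, sgn +1
4πI² = N·(3j₀)²·(3jₘ)² = 25/231
I = -1·√(0.108225/4π) = -0.09280237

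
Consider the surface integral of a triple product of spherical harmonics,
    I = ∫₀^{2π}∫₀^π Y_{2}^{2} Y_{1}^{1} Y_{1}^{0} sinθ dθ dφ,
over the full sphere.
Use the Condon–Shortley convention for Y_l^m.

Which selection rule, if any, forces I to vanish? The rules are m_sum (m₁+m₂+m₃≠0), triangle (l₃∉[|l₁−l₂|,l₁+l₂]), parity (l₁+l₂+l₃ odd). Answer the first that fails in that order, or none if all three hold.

m₁+m₂+m₃ = 2 + 1 + 0 = 3  ✗
triangle: |2−1|=1 ≤ l₃=1 ≤ 2+1=3
parity: l₁+l₂+l₃ = 4 is even

m_sum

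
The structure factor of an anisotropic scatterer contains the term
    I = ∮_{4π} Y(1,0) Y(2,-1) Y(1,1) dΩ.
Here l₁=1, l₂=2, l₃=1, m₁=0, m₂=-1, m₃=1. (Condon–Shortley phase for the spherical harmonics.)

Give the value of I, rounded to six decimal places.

-0.218510

Rules hold: Σm=0, L=4 even, 1≤1≤3.
N = 3·5·3 = 45
Δ = 2!·0!·2!/5! = 1/30
Racah Σ t=1..1: t=1:−1/1 = -1/1
⇒ 3j(1 2 1; 0 0 0)² = 2/15, sgn +1
Racah Σ t=1..1: t=1:−1/2 = -1/2
⇒ 3j(1 2 1; 0 -1 1)² = 1/10, sgn -1
4πI² = N·(3j₀)²·(3jₘ)² = 3/5
I = -1·√(0.6/4π) = -0.21850969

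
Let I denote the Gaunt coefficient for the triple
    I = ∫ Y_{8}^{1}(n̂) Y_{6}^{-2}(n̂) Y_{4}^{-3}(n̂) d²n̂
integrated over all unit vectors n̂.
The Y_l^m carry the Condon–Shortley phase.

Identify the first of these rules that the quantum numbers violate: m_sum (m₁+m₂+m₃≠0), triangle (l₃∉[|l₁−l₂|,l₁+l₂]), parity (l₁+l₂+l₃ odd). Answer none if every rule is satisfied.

m₁+m₂+m₃ = 1 − 2 − 3 = -4  ✗
triangle: |8−6|=2 ≤ l₃=4 ≤ 8+6=14
parity: l₁+l₂+l₃ = 18 is even

m_sum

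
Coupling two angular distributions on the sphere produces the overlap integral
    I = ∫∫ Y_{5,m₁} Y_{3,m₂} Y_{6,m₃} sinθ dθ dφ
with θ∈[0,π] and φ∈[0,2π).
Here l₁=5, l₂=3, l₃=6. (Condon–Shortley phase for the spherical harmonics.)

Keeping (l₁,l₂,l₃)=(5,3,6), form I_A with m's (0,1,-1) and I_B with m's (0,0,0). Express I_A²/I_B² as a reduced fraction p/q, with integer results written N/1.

2/7

l's match ⇒ only the (l;m) 3-j factors differ between A and B.
A: triangle coeff Δ(5,3,6) = 1/675675; Σ_t [0,2]: t=0:+1/34560 t=1:−1/3456 t=2:+1/5760 = -1/11520; (3j)²=2/429 [(5 3 6; 0 1 -1)], sign=+1
B: triangle coeff Δ(5,3,6) = 1/675675; Σ_t [0,2]: t=0:+1/8640 t=1:−1/2304 t=2:+1/8640 = -7/34560; (3j)²=7/429 [(5 3 6; 0 0 0)], sign=-1
I_A²/I_B² = (2/429)/(7/429) = 2/7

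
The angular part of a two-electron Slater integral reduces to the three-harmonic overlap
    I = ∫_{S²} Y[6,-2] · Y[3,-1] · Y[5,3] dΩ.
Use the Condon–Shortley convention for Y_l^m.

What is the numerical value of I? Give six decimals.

m-sum 0 ✓  L=14 even ✓  3≤5≤9 ✓
Π(2lᵢ+1) = 13×7×11 = 1001
triangle coeff Δ(6,3,5) = 1/675675
Σ_t [1,3]: t=1:−1/8640 t=2:+1/2304 t=3:−1/8640 = 7/34560
(3j)²=7/429 [(6 3 5; 0 0 0)], sign=-1
Σ_t [0,2]: t=0:+1/1935360 t=1:−1/30240 t=2:+1/11520 = 1/18432
(3j)²=7/429 [(6 3 5; -2 -1 3)], sign=+1
⇒ 4πI² = 343/1287
I = (-1)√(343/1287/(4π)) = -0.14563067

-0.145631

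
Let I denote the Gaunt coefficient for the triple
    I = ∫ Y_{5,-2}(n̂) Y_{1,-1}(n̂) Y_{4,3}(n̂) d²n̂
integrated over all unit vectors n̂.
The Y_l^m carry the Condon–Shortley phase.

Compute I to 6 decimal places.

Checks pass: Σm=0; 10 even; l₃=4∈[4,6].
(2·5+1)(2·1+1)(2·4+1) = 297
Δ: 2! 8! 0! / 11! → 1/495
sum: t=1:−1/576 = -1/576
3j²(5 1 4; 0 0 0) = Δ·Π!·Σ² = 5/99  (sign -1)
sum: t=0:+1/10080 = 1/10080
3j²(5 1 4; -2 -1 3) = Δ·Π!·Σ² = 1/165  (sign -1)
combine: 4πI² = 297·5/99·1/165 = 1/11
take √, sign +1: I = 0.08505478

0.085055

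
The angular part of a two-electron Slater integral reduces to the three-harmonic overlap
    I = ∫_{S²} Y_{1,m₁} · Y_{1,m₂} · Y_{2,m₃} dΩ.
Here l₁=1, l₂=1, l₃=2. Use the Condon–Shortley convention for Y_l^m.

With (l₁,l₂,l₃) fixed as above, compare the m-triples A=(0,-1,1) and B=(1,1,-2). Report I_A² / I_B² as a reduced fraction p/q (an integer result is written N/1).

1/2

Shared (l₁,l₂,l₃)=(1,1,2): N and (l;000)² cancel in I_A²/I_B².
A: Δ = 0!·2!·2!/5! = 1/30; Racah Σ t=0..0: t=0:+1/2 = 1/2; ⇒ 3j(1 1 2; 0 -1 1)² = 1/10, sgn -1
B: Δ = 0!·2!·2!/5! = 1/30; Racah Σ t=0..0: t=0:+1/4 = 1/4; ⇒ 3j(1 1 2; 1 1 -2)² = 1/5, sgn +1
I_A²/I_B² = (1/10)/(1/5) = 1/2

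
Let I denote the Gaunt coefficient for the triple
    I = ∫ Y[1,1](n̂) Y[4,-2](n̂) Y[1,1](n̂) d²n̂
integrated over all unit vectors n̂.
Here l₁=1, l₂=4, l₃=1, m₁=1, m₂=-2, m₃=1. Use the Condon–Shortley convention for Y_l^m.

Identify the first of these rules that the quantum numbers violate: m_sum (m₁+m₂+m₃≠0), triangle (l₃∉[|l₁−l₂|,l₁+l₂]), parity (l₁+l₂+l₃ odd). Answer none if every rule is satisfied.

azimuthal sum: 1 − 2 + 1 = 0  ✓
3 ≤ 1 ≤ 5 (triangle on l)  ✗
L = 1 + 4 + 1 = 6 (even)

triangle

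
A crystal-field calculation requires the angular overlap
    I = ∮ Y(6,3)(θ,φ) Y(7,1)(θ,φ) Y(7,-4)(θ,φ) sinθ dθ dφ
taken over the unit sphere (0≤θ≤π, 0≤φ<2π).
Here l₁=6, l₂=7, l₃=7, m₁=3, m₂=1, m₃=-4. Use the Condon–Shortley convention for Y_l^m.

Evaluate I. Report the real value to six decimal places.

Checks pass: Σm=0; 20 even; l₃=7∈[1,13].
(2·6+1)(2·7+1)(2·7+1) = 2925
Δ: 6! 6! 8! / 21! → 1/2444321880
sum: t=0:+1/2612736000 t=1:−1/20736000 t=2:+1/1658880 t=3:−1/746496 t=4:+1/1658880 t=5:−1/20736000 t=6:+1/2612736000 = -1/4354560
3j²(6 7 7; 0 0 0) = Δ·Π!·Σ² = 1000/138567  (sign +1)
sum: t=0:+1/1045094400 t=1:−1/29030400 t=2:+1/8294400 t=3:−1/18662400 = 1/29859840
3j²(6 7 7; 3 1 -4) = Δ·Π!·Σ² = 175/25194  (sign -1)
combine: 4πI² = 2925·1000/138567·175/25194 = 2187500/14919047
take √, sign -1: I = -0.10801860

-0.108019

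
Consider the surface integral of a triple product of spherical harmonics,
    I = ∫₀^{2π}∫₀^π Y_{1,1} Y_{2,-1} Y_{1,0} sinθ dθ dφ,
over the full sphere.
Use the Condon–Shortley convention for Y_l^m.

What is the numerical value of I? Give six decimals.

m-sum 0 ✓  L=4 even ✓  1≤1≤3 ✓
Π(2lᵢ+1) = 3×5×3 = 45
triangle coeff Δ(1,2,1) = 1/30
Σ_t [1,1]: t=1:−1/1 = -1/1
(3j)²=2/15 [(1 2 1; 0 0 0)], sign=+1
Σ_t [0,0]: t=0:+1/2 = 1/2
(3j)²=1/10 [(1 2 1; 1 -1 0)], sign=-1
⇒ 4πI² = 3/5
I = (-1)√(3/5/(4π)) = -0.21850969

-0.218510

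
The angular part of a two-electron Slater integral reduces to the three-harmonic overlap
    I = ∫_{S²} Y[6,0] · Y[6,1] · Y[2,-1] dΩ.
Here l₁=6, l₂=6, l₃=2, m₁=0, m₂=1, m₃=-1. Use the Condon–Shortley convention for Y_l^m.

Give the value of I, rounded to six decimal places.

Checks pass: Σm=0; 14 even; l₃=2∈[0,12].
(2·6+1)(2·6+1)(2·2+1) = 845
Δ: 10! 2! 2! / 15! → 1/90090
sum: t=4:+1/69120 t=5:−1/14400 t=6:+1/69120 = -7/172800
3j²(6 6 2; 0 0 0) = Δ·Π!·Σ² = 14/715  (sign -1)
sum: t=5:−1/28800 t=6:+1/34560 = -1/172800
3j²(6 6 2; 0 1 -1) = Δ·Π!·Σ² = 1/1430  (sign +1)
combine: 4πI² = 845·14/715·1/1430 = 7/605
take √, sign -1: I = -0.03034355

-0.030344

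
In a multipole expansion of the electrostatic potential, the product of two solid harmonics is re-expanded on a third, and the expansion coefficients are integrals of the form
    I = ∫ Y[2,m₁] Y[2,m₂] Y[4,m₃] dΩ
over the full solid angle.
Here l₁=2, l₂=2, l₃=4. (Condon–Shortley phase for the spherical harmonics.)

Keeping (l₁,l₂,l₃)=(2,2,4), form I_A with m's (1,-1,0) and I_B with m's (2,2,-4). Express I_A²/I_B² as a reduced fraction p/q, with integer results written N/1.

8/35

Shared (l₁,l₂,l₃)=(2,2,4): N and (l;000)² cancel in I_A²/I_B².
A: Δ = 0!·4!·4!/9! = 1/630; Racah Σ t=0..0: t=0:+1/36 = 1/36; ⇒ 3j(2 2 4; 1 -1 0)² = 8/315, sgn +1
B: Δ = 0!·4!·4!/9! = 1/630; Racah Σ t=0..0: t=0:+1/576 = 1/576; ⇒ 3j(2 2 4; 2 2 -4)² = 1/9, sgn +1
I_A²/I_B² = (8/315)/(1/9) = 8/35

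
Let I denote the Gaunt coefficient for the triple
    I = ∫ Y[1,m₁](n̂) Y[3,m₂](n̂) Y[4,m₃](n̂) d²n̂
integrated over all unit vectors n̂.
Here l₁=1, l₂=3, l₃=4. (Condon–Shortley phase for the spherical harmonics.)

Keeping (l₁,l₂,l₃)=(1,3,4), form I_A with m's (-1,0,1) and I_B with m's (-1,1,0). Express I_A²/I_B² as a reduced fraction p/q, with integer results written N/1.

5/3

Shared (l₁,l₂,l₃)=(1,3,4): N and (l;000)² cancel in I_A²/I_B².
A: Δ = 0!·2!·6!/9! = 1/252; Racah Σ t=0..0: t=0:+1/72 = 1/72; ⇒ 3j(1 3 4; -1 0 1)² = 5/126, sgn -1
B: Δ = 0!·2!·6!/9! = 1/252; Racah Σ t=0..0: t=0:+1/96 = 1/96; ⇒ 3j(1 3 4; -1 1 0)² = 1/42, sgn +1
I_A²/I_B² = (5/126)/(1/42) = 5/3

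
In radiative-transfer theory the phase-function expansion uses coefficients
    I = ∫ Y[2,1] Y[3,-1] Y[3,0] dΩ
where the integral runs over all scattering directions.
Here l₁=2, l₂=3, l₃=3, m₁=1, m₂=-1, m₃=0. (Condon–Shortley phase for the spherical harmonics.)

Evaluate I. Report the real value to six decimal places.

m-sum 0 ✓  L=8 even ✓  1≤3≤5 ✓
Π(2lᵢ+1) = 5×7×7 = 245
triangle coeff Δ(2,3,3) = 1/3780
Σ_t [0,2]: t=0:+1/24 t=1:−1/4 t=2:+1/24 = -1/6
(3j)²=4/105 [(2 3 3; 0 0 0)], sign=+1
Σ_t [0,1]: t=0:+1/8 t=1:−1/12 = 1/24
(3j)²=1/210 [(2 3 3; 1 -1 0)], sign=-1
⇒ 4πI² = 2/45
I = (-1)√(2/45/(4π)) = -0.05947080

-0.059471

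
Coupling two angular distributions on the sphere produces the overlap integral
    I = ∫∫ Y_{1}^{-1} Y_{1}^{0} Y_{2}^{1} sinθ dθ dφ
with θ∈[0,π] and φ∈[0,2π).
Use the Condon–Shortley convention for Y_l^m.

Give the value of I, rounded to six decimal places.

Checks pass: Σm=0; 4 even; l₃=2∈[0,2].
(2·1+1)(2·1+1)(2·2+1) = 45
Δ: 0! 2! 2! / 5! → 1/30
sum: t=0:+1/1 = 1/1
3j²(1 1 2; 0 0 0) = Δ·Π!·Σ² = 2/15  (sign +1)
sum: t=0:+1/2 = 1/2
3j²(1 1 2; -1 0 1) = Δ·Π!·Σ² = 1/10  (sign -1)
combine: 4πI² = 45·2/15·1/10 = 3/5
take √, sign -1: I = -0.21850969

-0.218510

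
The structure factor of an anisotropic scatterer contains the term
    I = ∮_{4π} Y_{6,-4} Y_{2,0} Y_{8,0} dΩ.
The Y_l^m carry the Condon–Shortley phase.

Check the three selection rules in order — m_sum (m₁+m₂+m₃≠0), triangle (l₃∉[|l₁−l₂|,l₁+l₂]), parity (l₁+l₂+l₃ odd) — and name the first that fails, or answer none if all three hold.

Σmᵢ = -4  ✗
l₃∈[|l₁−l₂|,l₁+l₂]=[4,8], have l₃=8
Σlᵢ = 16 ⇒ even

m_sum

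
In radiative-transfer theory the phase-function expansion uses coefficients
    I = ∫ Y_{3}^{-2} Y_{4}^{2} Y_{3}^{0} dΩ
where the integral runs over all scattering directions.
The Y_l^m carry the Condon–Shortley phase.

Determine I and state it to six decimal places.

-0.044418

Rules hold: Σm=0, L=10 even, 1≤3≤7.
N = 7·9·7 = 441
Δ = 4!·2!·4!/11! = 1/34650
Racah Σ t=1..3: t=1:−1/72 t=2:+1/16 t=3:−1/72 = 5/144
⇒ 3j(3 4 3; 0 0 0)² = 2/77, sgn -1
Racah Σ t=3..4: t=3:−1/72 t=4:+1/96 = -1/288
⇒ 3j(3 4 3; -2 2 0)² = 1/462, sgn +1
4πI² = N·(3j₀)²·(3jₘ)² = 3/121
I = -1·√(0.0247934/4π) = -0.04441841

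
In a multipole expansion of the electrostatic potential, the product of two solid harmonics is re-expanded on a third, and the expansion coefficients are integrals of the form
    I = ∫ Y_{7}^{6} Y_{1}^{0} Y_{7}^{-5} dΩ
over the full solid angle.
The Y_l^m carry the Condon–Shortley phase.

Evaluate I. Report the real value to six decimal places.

m-sum = 6 + 0 − 5 = 1 ≠ 0 ⇒ I = 0

0.000000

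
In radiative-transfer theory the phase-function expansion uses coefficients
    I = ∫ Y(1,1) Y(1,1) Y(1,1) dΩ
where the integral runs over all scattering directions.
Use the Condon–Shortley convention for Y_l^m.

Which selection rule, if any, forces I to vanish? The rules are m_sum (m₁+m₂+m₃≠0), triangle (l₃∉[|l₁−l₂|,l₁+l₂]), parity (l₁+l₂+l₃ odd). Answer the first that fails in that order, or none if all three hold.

Σmᵢ = 3  ✗
l₃∈[|l₁−l₂|,l₁+l₂]=[0,2], have l₃=1
Σlᵢ = 3 ⇒ odd

m_sum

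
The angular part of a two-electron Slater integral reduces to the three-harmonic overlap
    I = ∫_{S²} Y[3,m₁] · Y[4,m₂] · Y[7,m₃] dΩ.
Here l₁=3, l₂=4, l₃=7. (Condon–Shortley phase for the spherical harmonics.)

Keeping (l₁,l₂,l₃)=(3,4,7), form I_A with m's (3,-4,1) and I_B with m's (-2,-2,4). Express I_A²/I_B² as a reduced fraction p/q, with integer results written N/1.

Same 3,4,7: normalisation and zero-m 3j drop out of the ratio.
A: Δ: 0! 6! 8! / 15! → 1/45045; sum: t=0:+1/29030400 = 1/29030400; 3j²(3 4 7; 3 -4 1) = Δ·Π!·Σ² = 1/45045  (sign +1)
B: Δ: 0! 6! 8! / 15! → 1/45045; sum: t=0:+1/172800 = 1/172800; 3j²(3 4 7; -2 -2 4) = Δ·Π!·Σ² = 2/65  (sign -1)
I_A²/I_B² = (1/45045)/(2/65) = 1/1386

1/1386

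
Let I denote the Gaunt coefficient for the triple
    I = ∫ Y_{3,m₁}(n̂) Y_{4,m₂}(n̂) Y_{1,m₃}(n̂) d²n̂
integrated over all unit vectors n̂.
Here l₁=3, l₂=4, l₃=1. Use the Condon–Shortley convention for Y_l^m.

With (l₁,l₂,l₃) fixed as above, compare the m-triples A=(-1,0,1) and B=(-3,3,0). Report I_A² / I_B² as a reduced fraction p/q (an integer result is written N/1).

6/7

Shared (l₁,l₂,l₃)=(3,4,1): N and (l;000)² cancel in I_A²/I_B².
A: Δ = 6!·0!·2!/9! = 1/252; Racah Σ t=4..4: t=4:+1/96 = 1/96; ⇒ 3j(3 4 1; -1 0 1)² = 1/42, sgn +1
B: Δ = 6!·0!·2!/9! = 1/252; Racah Σ t=6..6: t=6:+1/720 = 1/720; ⇒ 3j(3 4 1; -3 3 0)² = 1/36, sgn -1
I_A²/I_B² = (1/42)/(1/36) = 6/7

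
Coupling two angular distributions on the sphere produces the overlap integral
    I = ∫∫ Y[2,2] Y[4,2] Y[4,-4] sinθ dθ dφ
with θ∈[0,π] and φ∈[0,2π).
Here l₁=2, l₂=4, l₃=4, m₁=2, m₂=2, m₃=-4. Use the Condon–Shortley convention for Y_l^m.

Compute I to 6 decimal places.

Checks pass: Σm=0; 10 even; l₃=4∈[2,6].
(2·2+1)(2·4+1)(2·4+1) = 405
Δ: 2! 2! 6! / 11! → 1/13860
sum: t=0:+1/192 t=1:−1/36 t=2:+1/192 = -5/288
3j²(2 4 4; 0 0 0) = Δ·Π!·Σ² = 20/693  (sign -1)
sum: t=0:+1/2880 = 1/2880
3j²(2 4 4; 2 2 -4) = Δ·Π!·Σ² = 2/165  (sign +1)
combine: 4πI² = 405·20/693·2/165 = 120/847
take √, sign -1: I = -0.10618031

-0.106180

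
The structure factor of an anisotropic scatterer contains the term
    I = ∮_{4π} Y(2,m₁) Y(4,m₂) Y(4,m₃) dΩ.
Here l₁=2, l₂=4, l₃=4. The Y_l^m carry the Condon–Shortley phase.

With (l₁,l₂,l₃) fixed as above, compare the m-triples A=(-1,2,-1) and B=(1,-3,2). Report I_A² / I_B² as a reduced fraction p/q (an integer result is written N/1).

81/175

Shared (l₁,l₂,l₃)=(2,4,4): N and (l;000)² cancel in I_A²/I_B².
A: Δ = 2!·2!·6!/11! = 1/13860; Racah Σ t=1..2: t=1:−1/240 t=2:+1/96 = 1/160; ⇒ 3j(2 4 4; -1 2 -1)² = 27/1540, sgn -1
B: Δ = 2!·2!·6!/11! = 1/13860; Racah Σ t=0..1: t=0:+1/240 t=1:−1/1440 = 1/288; ⇒ 3j(2 4 4; 1 -3 2)² = 5/132, sgn +1
I_A²/I_B² = (27/1540)/(5/132) = 81/175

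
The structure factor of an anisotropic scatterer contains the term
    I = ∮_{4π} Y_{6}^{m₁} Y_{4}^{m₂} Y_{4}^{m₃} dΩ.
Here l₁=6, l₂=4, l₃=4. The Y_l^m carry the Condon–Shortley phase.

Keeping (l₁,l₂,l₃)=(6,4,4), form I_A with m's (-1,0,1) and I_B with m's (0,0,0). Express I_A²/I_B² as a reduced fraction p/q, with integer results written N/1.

21/40

Shared (l₁,l₂,l₃)=(6,4,4): N and (l;000)² cancel in I_A²/I_B².
A: Δ = 6!·6!·2!/15! = 1/1261260; Racah Σ t=2..4: t=2:+1/11520 t=3:−1/1728 t=4:+1/3456 = -7/34560; ⇒ 3j(6 4 4; -1 0 1)² = 7/858, sgn +1
B: Δ = 6!·6!·2!/15! = 1/1261260; Racah Σ t=2..4: t=2:+1/4608 t=3:−1/1296 t=4:+1/4608 = -7/20736; ⇒ 3j(6 4 4; 0 0 0)² = 20/1287, sgn -1
I_A²/I_B² = (7/858)/(20/1287) = 21/40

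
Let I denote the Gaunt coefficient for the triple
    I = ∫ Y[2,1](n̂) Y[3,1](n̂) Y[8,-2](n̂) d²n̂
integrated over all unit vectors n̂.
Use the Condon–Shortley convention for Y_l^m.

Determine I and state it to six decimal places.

0.000000

|2−3|≤8≤2+3 violated ⇒ I = 0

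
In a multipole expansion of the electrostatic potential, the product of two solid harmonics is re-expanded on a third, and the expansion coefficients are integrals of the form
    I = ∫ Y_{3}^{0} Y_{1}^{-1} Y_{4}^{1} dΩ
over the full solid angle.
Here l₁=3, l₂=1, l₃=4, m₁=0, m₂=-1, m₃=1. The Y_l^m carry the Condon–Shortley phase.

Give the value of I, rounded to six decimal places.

Checks pass: Σm=0; 8 even; l₃=4∈[2,4].
(2·3+1)(2·1+1)(2·4+1) = 189
Δ: 0! 6! 2! / 9! → 1/252
sum: t=0:+1/36 = 1/36
3j²(3 1 4; 0 0 0) = Δ·Π!·Σ² = 4/63  (sign +1)
sum: t=0:+1/72 = 1/72
3j²(3 1 4; 0 -1 1) = Δ·Π!·Σ² = 5/126  (sign -1)
combine: 4πI² = 189·4/63·5/126 = 10/21
take √, sign -1: I = -0.19466390

-0.194664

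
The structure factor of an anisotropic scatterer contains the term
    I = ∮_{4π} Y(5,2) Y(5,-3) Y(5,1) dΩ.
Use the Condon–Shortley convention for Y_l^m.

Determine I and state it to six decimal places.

l₁+l₂+l₃=15 is odd: 3j(l;000)=0 ⇒ I=0

0.000000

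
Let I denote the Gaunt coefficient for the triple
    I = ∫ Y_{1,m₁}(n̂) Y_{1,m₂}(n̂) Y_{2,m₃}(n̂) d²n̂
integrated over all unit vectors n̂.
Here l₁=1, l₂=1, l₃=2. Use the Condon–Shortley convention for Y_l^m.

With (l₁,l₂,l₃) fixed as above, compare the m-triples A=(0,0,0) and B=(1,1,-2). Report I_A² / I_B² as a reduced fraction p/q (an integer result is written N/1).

2/3

Shared (l₁,l₂,l₃)=(1,1,2): N and (l;000)² cancel in I_A²/I_B².
A: Δ = 0!·2!·2!/5! = 1/30; Racah Σ t=0..0: t=0:+1/1 = 1/1; ⇒ 3j(1 1 2; 0 0 0)² = 2/15, sgn +1
B: Δ = 0!·2!·2!/5! = 1/30; Racah Σ t=0..0: t=0:+1/4 = 1/4; ⇒ 3j(1 1 2; 1 1 -2)² = 1/5, sgn +1
I_A²/I_B² = (2/15)/(1/5) = 2/3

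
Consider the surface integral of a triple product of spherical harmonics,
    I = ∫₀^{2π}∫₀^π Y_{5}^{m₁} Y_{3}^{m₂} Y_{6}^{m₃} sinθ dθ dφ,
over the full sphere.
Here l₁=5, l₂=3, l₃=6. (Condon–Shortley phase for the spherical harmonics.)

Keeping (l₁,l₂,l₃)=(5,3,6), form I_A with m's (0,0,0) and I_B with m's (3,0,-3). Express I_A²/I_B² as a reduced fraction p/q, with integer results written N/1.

49/3

Same 5,3,6: normalisation and zero-m 3j drop out of the ratio.
A: Δ: 2! 8! 4! / 15! → 1/675675; sum: t=0:+1/8640 t=1:−1/2304 t=2:+1/8640 = -7/34560; 3j²(5 3 6; 0 0 0) = Δ·Π!·Σ² = 7/429  (sign -1)
B: Δ: 2! 8! 4! / 15! → 1/675675; sum: t=0:+1/17280 t=1:−1/20160 t=2:+1/483840 = 1/96768; 3j²(5 3 6; 3 0 -3) = Δ·Π!·Σ² = 1/1001  (sign -1)
I_A²/I_B² = (7/429)/(1/1001) = 49/3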